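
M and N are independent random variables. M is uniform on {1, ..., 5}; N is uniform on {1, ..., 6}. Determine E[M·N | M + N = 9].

58/3

Outcomes with M + N = 9: (3,6), (4,5), (5,4), each with probability 1/30.
E[M·N | M + N = 9] = (18 + 20 + 20) / 3 = 58/3.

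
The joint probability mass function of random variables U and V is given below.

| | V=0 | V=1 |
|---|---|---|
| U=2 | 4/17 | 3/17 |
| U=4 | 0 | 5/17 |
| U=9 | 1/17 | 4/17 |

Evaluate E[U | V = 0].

P(V = 0) = 5/17.
Σ U·P over the event = 2·(4/17) + 9·(1/17) = 1.
E[U | V = 0] = (1) / (5/17) = 17/5.

17/5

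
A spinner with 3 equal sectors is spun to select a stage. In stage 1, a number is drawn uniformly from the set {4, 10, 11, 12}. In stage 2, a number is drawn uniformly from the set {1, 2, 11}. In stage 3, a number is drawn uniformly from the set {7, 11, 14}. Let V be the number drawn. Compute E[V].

295/36

E[V | stage 1] = (4+10+11+12)/4 = 37/4.
E[V | stage 2] = (1+2+11)/3 = 14/3.
E[V | stage 3] = (7+11+14)/3 = 32/3.
By the law of total expectation,
E[V] = (1/3)·(37/4) + (1/3)·(14/3) + (1/3)·(32/3) = 295/36.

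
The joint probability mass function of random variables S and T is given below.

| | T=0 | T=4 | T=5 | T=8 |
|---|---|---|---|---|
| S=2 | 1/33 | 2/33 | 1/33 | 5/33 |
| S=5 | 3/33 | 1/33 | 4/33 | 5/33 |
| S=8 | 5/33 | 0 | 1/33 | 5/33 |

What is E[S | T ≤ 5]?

16/3

P(T ≤ 5) = 6/11.
Σ S·P over the event = 2·(1/33) + 2·(2/33) + 2·(1/33) + 5·(3/33) + 5·(1/33) + 5·(4/33) + 8·(5/33) + 8·(1/33) = 32/11.
E[S | T ≤ 5] = (32/11) / (6/11) = 16/3.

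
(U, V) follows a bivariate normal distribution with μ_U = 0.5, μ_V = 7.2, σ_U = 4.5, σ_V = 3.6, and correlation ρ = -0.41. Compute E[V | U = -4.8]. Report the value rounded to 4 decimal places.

8.9384

For a bivariate normal, E[V | U=x] = μ_V + ρ·(σ_V/σ_U)·(x − μ_U).
E[V | U=-4.8] = 7.2 + (-0.41)·(3.6/4.5)·(-4.8 − (0.5)) = 7.2 + (-0.328)·(-5.3) = 8.9384.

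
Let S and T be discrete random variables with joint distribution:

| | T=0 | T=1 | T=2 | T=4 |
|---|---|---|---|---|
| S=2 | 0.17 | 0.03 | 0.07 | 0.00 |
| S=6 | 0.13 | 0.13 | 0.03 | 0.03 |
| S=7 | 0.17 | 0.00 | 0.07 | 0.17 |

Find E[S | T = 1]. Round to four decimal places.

P(T = 1) = 0.16.
Σ S·P over the event = 2·(0.03) + 6·(0.13) = 0.84.
E[S | T = 1] = (0.84) / (0.16) = 5.2500.

5.2500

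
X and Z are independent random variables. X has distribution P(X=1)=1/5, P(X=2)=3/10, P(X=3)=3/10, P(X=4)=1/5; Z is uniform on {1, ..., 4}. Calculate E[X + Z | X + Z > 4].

P(X + Z > 4) = 5/8.
Summing (X+Z)·P(x,y) over outcomes with X + Z > 4 gives 149/40.
E[X + Z | X + Z > 4] = (149/40) / (5/8) = 149/25.

149/25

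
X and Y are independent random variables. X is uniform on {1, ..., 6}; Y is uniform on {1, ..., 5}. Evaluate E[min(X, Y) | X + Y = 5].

Outcomes with X + Y = 5: (1,4), (2,3), (3,2), (4,1), each with probability 1/30.
E[min(X, Y) | X + Y = 5] = (1 + 2 + 2 + 1) / 4 = 3/2.

3/2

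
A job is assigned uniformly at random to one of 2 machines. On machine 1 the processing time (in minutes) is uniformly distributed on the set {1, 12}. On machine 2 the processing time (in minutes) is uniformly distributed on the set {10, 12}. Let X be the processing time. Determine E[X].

E[X | machine 1] = (1+12)/2 = 13/2.
E[X | machine 2] = (10+12)/2 = 11.
By the law of total expectation,
E[X] = (1/2)·(13/2) + (1/2)·(11) = 35/4.

35/4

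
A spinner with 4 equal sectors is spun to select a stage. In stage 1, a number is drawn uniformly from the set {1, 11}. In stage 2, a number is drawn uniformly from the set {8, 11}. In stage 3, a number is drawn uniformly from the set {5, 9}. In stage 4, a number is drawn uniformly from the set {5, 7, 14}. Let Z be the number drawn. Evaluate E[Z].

187/24

E[Z | stage 1] = (1+11)/2 = 6.
E[Z | stage 2] = (8+11)/2 = 19/2.
E[Z | stage 3] = (5+9)/2 = 7.
E[Z | stage 4] = (5+7+14)/3 = 26/3.
By the law of total expectation,
E[Z] = (1/4)·(6) + (1/4)·(19/2) + (1/4)·(7) + (1/4)·(26/3) = 187/24.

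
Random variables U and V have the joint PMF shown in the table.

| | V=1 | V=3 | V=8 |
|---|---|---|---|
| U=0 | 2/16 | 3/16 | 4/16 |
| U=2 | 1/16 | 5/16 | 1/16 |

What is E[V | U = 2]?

24/7

P(U = 2) = 7/16.
Summing V·P(U=x,V=y) over the conditioning event gives 3/2.
E[V | U = 2] = (3/2) / (7/16) = 24/7.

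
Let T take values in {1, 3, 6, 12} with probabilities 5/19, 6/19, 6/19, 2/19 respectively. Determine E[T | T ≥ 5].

15/2

P(T ≥ 5) = 8/19.
Σ over the event: 6·6/19 + 12·2/19 = 60/19.
E[T | T ≥ 5] = (60/19) / (8/19) = 15/2.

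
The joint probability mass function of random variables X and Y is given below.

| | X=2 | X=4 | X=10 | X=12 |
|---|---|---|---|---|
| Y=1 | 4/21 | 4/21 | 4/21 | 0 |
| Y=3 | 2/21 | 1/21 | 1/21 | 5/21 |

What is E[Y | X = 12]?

P(X = 12) = 5/21.
Σ Y·P over the event = 3·(5/21) = 5/7.
E[Y | X = 12] = (5/7) / (5/21) = 3.

3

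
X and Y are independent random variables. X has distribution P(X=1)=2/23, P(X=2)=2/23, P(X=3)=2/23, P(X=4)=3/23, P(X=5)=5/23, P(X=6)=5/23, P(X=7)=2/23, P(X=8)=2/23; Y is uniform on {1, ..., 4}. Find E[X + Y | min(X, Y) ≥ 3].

P(min(X, Y) ≥ 3) = 19/46.
Summing (X+Y)·P(x,y) over outcomes with min(X, Y) ≥ 3 gives 339/92.
E[X + Y | min(X, Y) ≥ 3] = (339/92) / (19/46) = 339/38.

339/38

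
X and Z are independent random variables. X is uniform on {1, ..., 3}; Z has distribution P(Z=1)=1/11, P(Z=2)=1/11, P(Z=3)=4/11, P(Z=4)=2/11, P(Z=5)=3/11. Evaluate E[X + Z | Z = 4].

P(Z = 4) = 2/11.
Summing (X+Z)·P(x,y) over outcomes with Z = 4 gives 12/11.
E[X + Z | Z = 4] = (12/11) / (2/11) = 6.

6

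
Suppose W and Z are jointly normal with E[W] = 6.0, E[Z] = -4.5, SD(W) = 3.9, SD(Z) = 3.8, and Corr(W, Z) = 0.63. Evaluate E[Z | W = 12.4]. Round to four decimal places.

E[Z | W=x] = μ_Z + ρ(σ_Z/σ_W)(x − μ_W) for jointly normal variables.
E[Z | W=12.4] = -4.5 + (0.63)·(3.8/3.9)·(12.4 − (6.0)) = -4.5 + (0.61385)·(6.4) = -0.5714.

-0.5714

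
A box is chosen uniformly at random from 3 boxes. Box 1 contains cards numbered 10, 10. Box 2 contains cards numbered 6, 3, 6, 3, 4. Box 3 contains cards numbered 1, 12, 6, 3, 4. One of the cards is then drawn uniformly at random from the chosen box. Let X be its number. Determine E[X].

98/15

E[X | box 1] = (10+10)/2 = 10.
E[X | box 2] = (6+3+6+3+4)/5 = 22/5.
E[X | box 3] = (1+12+6+3+4)/5 = 26/5.
By the law of total expectation,
E[X] = (1/3)·(10) + (1/3)·(22/5) + (1/3)·(26/5) = 98/15.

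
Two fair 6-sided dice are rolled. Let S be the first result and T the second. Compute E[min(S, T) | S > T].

P(S > T) = 5/12.
Summing min(S,T)·P(x,y) over outcomes with S > T gives 35/36.
E[min(S, T) | S > T] = (35/36) / (5/12) = 7/3.

7/3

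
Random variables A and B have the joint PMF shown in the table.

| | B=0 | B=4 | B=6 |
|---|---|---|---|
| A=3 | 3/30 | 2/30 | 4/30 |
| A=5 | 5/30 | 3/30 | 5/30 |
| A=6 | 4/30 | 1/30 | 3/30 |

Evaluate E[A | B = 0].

29/6

P(B = 0) = 2/5.
Σ A·P over the event = 3·(3/30) + 5·(5/30) + 6·(4/30) = 29/15.
E[A | B = 0] = (29/15) / (2/5) = 29/6.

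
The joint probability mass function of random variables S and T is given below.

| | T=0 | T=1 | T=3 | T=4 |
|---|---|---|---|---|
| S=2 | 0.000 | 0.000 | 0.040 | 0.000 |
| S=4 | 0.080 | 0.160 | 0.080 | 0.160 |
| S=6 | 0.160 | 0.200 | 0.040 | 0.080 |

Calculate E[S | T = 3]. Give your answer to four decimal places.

4.0000

P(T = 3) = 0.160.
Σ S·P over the event = 2·(0.040) + 4·(0.080) + 6·(0.040) = 0.640.
E[S | T = 3] = (0.640) / (0.160) = 4.0000.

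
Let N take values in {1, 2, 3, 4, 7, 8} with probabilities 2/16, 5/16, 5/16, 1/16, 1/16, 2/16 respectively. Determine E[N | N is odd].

P(N is odd) = 1/2.
Σ over the event: 1·1/8 + 3·5/16 + 7·1/16 = 3/2.
E[N | N is odd] = (3/2) / (1/2) = 3.

3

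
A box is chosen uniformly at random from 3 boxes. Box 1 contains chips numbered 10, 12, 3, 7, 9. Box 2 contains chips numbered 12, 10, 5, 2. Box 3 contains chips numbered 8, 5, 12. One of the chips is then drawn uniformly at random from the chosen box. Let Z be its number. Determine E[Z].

1427/180

E[Z | box 1] = (10+12+3+7+9)/5 = 41/5.
E[Z | box 2] = (12+10+5+2)/4 = 29/4.
E[Z | box 3] = (8+5+12)/3 = 25/3.
E[Z] = (1/3)·(41/5) + (1/3)·(29/4) + (1/3)·(25/3) = 1427/180.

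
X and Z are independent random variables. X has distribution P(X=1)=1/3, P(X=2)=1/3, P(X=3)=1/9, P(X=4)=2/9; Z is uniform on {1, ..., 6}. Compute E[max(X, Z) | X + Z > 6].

26/5

P(X + Z > 6) = 10/27.
Summing max(X,Z)·P(x,y) over outcomes with X + Z > 6 gives 52/27.
E[max(X, Z) | X + Z > 6] = (52/27) / (10/27) = 26/5.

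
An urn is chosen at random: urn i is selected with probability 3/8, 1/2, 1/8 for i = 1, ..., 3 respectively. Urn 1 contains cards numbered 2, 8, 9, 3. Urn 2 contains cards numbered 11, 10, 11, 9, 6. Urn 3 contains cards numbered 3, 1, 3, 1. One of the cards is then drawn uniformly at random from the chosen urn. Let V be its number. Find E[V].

561/80

E[V | urn 1] = (2+8+9+3)/4 = 11/2.
E[V | urn 2] = (11+10+11+9+6)/5 = 47/5.
E[V | urn 3] = (3+1+3+1)/4 = 2.
E[V] = (3/8)·(11/2) + (1/2)·(47/5) + (1/8)·(2) = 561/80.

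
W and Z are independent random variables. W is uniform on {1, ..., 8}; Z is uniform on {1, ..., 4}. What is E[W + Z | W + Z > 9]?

Outcomes with W + Z > 9: (6,4), (7,3), (7,4), (8,2), (8,3), (8,4), each with probability 1/32.
E[W + Z | W + Z > 9] = (10 + 10 + 11 + 10 + 11 + 12) / 6 = 32/3.

32/3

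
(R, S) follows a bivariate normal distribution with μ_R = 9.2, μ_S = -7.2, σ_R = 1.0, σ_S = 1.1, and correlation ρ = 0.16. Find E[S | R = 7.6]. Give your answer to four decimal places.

-7.4816

The regression of S on R has slope ρ·σ_S/σ_R and passes through (μ_R, μ_S).
E[S | R=7.6] = -7.2 + (0.16)·(1.1/1.0)·(7.6 − (9.2)) = -7.2 + (0.176)·(-1.6) = -7.4816.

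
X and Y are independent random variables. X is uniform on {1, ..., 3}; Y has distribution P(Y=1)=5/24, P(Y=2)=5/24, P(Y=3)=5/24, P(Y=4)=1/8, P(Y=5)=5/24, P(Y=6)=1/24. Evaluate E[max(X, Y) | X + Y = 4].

8/3

P(X + Y = 4) = 5/24.
Summing max(X,Y)·P(x,y) over outcomes with X + Y = 4 gives 5/9.
E[max(X, Y) | X + Y = 4] = (5/9) / (5/24) = 8/3.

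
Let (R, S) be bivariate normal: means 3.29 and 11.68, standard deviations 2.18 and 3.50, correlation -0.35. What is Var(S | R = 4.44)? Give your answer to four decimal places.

For a bivariate normal, Var(S | R=x) = σ_S²(1 − ρ²).
Var(S | R=4.44) = (3.50)²·(1 − (-0.35)²) = 12.25·0.8775 = 10.7494.

10.7494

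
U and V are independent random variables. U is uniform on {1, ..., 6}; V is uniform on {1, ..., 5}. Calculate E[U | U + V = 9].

P(U + V = 9) = 1/10.
Summing U·P(x,y) over outcomes with U + V = 9 gives 1/2.
E[U | U + V = 9] = (1/2) / (1/10) = 5.

5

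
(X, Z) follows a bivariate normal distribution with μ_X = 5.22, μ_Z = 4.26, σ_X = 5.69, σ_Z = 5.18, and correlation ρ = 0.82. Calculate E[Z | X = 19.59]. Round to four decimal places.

14.9872

The regression of Z on X has slope ρ·σ_Z/σ_X and passes through (μ_X, μ_Z).
E[Z | X=19.59] = 4.26 + (0.82)·(5.18/5.69)·(19.59 − (5.22)) = 4.26 + (0.7465)·(14.37) = 14.9872.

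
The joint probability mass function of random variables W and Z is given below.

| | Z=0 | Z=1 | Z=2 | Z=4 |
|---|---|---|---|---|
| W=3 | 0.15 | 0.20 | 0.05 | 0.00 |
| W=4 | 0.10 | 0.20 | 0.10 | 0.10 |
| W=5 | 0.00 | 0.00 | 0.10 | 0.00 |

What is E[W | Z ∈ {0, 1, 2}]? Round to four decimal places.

3.6667

P(Z ∈ {0, 1, 2}) = 0.90.
Σ W·P over the event = 3·(0.15) + 3·(0.20) + 3·(0.05) + 4·(0.10) + 4·(0.20) + 4·(0.10) + 5·(0.10) = 3.30.
E[W | Z ∈ {0, 1, 2}] = (3.30) / (0.90) = 3.6667.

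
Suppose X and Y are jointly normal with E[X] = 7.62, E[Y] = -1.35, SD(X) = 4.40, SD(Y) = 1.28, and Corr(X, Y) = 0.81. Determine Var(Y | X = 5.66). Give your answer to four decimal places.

0.5634

Var(Y | X=x) = (1 − ρ²)·σ_Y².
Var(Y | X=5.66) = (1.28)²·(1 − (0.81)²) = 1.6384·0.3439 = 0.5634.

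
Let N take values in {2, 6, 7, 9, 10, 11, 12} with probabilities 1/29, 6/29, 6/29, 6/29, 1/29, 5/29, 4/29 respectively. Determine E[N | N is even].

8

P(N is even) = 12/29.
Σ over the event: 2·1/29 + 6·6/29 + 10·1/29 + 12·4/29 = 96/29.
E[N | N is even] = (96/29) / (12/29) = 8.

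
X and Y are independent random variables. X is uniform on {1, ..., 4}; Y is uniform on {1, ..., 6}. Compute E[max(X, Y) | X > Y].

Outcomes with X > Y: (2,1), (3,1), (3,2), (4,1), (4,2), (4,3), each with probability 1/24.
E[max(X, Y) | X > Y] = (2 + 3 + 3 + 4 + 4 + 4) / 6 = 10/3.

10/3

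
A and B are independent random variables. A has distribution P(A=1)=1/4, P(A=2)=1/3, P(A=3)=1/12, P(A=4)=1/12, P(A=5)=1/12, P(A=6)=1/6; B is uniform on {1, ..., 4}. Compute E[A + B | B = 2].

P(B = 2) = 1/4.
Summing (A+B)·P(x,y) over outcomes with B = 2 gives 59/48.
E[A + B | B = 2] = (59/48) / (1/4) = 59/12.

59/12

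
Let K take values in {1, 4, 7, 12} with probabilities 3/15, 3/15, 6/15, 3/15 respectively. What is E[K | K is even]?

8

P(K is even) = 2/5.
Σ over the event: 4·1/5 + 12·1/5 = 16/5.
E[K | K is even] = (16/5) / (2/5) = 8.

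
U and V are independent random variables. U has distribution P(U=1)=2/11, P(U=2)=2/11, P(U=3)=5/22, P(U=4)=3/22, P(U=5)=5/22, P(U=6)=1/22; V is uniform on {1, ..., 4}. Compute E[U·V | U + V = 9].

P(U + V = 9) = 3/44.
Summing UV·P(x,y) over outcomes with U + V = 9 gives 59/44.
E[U·V | U + V = 9] = (59/44) / (3/44) = 59/3.

59/3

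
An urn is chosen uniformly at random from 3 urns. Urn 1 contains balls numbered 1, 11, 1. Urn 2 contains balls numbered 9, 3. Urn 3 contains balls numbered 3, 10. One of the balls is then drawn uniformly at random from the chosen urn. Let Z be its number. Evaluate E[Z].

101/18

E[Z | urn 1] = (1+11+1)/3 = 13/3.
E[Z | urn 2] = (9+3)/2 = 6.
E[Z | urn 3] = (3+10)/2 = 13/2.
E[Z] = (1/3)·(13/3) + (1/3)·(6) + (1/3)·(13/2) = 101/18.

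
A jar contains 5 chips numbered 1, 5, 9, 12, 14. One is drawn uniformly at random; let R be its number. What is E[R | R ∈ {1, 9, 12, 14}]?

P(R ∈ {1, 9, 12, 14}) = 4/5.
Σ over the event: 1·1/5 + 9·1/5 + 12·1/5 + 14·1/5 = 36/5.
E[R | R ∈ {1, 9, 12, 14}] = (36/5) / (4/5) = 9.

9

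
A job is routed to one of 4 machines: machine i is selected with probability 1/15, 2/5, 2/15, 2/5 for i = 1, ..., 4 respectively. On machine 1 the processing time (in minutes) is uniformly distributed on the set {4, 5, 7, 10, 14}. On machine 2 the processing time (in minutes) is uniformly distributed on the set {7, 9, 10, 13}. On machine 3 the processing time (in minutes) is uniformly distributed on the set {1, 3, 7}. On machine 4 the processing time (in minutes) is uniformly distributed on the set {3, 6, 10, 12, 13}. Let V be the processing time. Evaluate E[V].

E[V | machine 1] = (4+5+7+10+14)/5 = 8.
E[V | machine 2] = (7+9+10+13)/4 = 39/4.
E[V | machine 3] = (1+3+7)/3 = 11/3.
E[V | machine 4] = (3+6+10+12+13)/5 = 44/5.
E[V] = (1/15)·(8) + (2/5)·(39/4) + (2/15)·(11/3) + (2/5)·(44/5) = 3799/450.

3799/450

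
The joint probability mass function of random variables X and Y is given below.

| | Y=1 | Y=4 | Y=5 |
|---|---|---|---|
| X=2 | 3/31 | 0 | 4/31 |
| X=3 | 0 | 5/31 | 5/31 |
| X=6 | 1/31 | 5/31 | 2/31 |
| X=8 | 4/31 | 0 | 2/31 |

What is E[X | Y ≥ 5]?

51/13

P(Y ≥ 5) = 13/31.
Σ X·P over the event = 2·(4/31) + 3·(5/31) + 6·(2/31) + 8·(2/31) = 51/31.
E[X | Y ≥ 5] = (51/31) / (13/31) = 51/13.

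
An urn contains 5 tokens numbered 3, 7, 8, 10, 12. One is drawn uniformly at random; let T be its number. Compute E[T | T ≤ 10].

P(T ≤ 10) = 4/5.
Σ over the event: 3·1/5 + 7·1/5 + 8·1/5 + 10·1/5 = 28/5.
E[T | T ≤ 10] = (28/5) / (4/5) = 7.

7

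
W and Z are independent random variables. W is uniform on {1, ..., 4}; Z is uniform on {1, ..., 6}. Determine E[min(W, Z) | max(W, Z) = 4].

Outcomes with max(W, Z) = 4: (1,4), (2,4), (3,4), (4,1), (4,2), (4,3), (4,4), each with probability 1/24.
E[min(W, Z) | max(W, Z) = 4] = (1 + 2 + 3 + 1 + 2 + 3 + 4) / 7 = 16/7.

16/7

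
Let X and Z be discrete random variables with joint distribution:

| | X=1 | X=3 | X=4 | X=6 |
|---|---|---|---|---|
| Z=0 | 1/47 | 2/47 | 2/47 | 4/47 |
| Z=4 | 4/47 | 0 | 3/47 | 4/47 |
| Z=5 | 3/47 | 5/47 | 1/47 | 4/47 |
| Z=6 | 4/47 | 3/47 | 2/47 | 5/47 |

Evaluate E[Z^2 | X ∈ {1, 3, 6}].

P(X ∈ {1, 3, 6}) = 39/47.
Summing Z^2·P(X=x,Z=y) over the conditioning event gives 860/47.
E[Z^2 | X ∈ {1, 3, 6}] = (860/47) / (39/47) = 860/39.

860/39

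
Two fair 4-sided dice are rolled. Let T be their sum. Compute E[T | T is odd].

P(T is odd) = 1/2.
Σ over the event: 3·1/8 + 5·1/4 + 7·1/8 = 5/2.
E[T | T is odd] = (5/2) / (1/2) = 5.

5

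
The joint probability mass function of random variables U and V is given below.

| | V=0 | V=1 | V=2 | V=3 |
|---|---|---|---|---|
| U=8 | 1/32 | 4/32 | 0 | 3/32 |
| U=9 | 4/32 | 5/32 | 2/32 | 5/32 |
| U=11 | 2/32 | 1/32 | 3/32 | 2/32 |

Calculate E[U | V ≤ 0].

66/7

P(V ≤ 0) = 7/32.
Σ U·P over the event = 8·(1/32) + 9·(4/32) + 11·(2/32) = 33/16.
E[U | V ≤ 0] = (33/16) / (7/32) = 66/7.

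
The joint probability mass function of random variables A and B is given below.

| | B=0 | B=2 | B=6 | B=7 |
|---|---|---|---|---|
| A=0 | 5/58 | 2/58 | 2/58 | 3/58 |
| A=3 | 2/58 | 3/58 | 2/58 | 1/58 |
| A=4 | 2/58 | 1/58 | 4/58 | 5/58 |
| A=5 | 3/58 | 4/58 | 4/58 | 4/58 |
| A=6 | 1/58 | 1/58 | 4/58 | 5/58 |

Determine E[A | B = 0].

35/13

P(B = 0) = 13/58.
Σ A·P over the event = 0·(5/58) + 3·(2/58) + 4·(2/58) + 5·(3/58) + 6·(1/58) = 35/58.
E[A | B = 0] = (35/58) / (13/58) = 35/13.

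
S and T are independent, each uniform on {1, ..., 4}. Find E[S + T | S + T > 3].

72/13

P(S + T > 3) = 13/16.
Summing (S+T)·P(x,y) over outcomes with S + T > 3 gives 9/2.
E[S + T | S + T > 3] = (9/2) / (13/16) = 72/13.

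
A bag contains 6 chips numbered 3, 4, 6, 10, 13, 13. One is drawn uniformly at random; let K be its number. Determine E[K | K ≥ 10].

P(K ≥ 10) = 1/2.
Σ over the event: 10·1/6 + 13·1/3 = 6.
E[K | K ≥ 10] = (6) / (1/2) = 12.

12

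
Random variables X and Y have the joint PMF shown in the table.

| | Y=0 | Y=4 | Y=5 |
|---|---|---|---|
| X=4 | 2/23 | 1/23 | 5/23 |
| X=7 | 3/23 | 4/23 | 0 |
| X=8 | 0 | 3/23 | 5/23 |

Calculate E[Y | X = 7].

P(X = 7) = 7/23.
Σ Y·P over the event = 0·(3/23) + 4·(4/23) = 16/23.
E[Y | X = 7] = (16/23) / (7/23) = 16/7.

16/7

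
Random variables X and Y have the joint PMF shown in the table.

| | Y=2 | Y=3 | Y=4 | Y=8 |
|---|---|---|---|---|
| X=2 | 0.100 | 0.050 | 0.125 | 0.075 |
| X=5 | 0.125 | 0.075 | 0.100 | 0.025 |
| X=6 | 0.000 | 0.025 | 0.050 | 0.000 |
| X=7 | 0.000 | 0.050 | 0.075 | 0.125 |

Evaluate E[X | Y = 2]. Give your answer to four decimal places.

3.6667

P(Y = 2) = 0.225.
Σ X·P over the event = 2·(0.100) + 5·(0.125) = 0.825.
E[X | Y = 2] = (0.825) / (0.225) = 3.6667.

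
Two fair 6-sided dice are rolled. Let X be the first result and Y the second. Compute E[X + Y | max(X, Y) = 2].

Outcomes with max(X, Y) = 2: (1,2), (2,1), (2,2), each with probability 1/36.
E[X + Y | max(X, Y) = 2] = (3 + 3 + 4) / 3 = 10/3.

10/3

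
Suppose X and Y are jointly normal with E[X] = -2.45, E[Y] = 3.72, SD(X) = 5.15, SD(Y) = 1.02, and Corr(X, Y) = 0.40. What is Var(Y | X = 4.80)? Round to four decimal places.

0.8739

The conditional variance in a bivariate normal is σ_Y²(1 − ρ²), independent of x.
Var(Y | X=4.80) = (1.02)²·(1 − (0.40)²) = 1.0404·0.84 = 0.8739.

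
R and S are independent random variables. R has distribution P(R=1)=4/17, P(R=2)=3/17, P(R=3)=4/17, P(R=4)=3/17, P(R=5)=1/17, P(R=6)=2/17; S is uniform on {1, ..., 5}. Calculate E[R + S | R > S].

P(R > S) = 2/5.
Summing (R+S)·P(x,y) over outcomes with R > S gives 219/85.
E[R + S | R > S] = (219/85) / (2/5) = 219/34.

219/34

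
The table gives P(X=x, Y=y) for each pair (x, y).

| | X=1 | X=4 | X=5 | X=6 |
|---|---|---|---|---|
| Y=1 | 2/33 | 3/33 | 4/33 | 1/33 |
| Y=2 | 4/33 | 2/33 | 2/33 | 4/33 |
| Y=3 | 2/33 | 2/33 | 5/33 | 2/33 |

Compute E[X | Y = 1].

P(Y = 1) = 10/33.
Σ X·P over the event = 1·(2/33) + 4·(3/33) + 5·(4/33) + 6·(1/33) = 40/33.
E[X | Y = 1] = (40/33) / (10/33) = 4.

4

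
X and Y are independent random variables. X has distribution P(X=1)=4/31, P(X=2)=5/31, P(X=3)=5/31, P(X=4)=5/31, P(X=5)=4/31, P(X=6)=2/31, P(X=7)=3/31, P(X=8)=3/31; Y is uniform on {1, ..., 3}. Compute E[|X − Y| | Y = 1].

P(Y = 1) = 1/3.
Summing |X−Y|·P(x,y) over outcomes with Y = 1 gives 95/93.
E[|X − Y| | Y = 1] = (95/93) / (1/3) = 95/31.

95/31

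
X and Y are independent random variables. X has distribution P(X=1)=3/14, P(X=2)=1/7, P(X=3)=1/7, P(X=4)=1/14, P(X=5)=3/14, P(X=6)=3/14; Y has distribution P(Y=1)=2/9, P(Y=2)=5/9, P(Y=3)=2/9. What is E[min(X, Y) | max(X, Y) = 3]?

25/14

P(max(X, Y) = 3) = 2/9.
Summing min(X,Y)·P(x,y) over outcomes with max(X, Y) = 3 gives 25/63.
E[min(X, Y) | max(X, Y) = 3] = (25/63) / (2/9) = 25/14.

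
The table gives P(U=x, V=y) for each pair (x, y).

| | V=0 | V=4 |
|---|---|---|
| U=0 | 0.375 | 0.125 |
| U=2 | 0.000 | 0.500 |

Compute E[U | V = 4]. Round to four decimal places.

P(V = 4) = 0.625.
Summing U·P(U=x,V=y) over the conditioning event gives 1.000.
E[U | V = 4] = (1.000) / (0.625) = 1.6000.

1.6000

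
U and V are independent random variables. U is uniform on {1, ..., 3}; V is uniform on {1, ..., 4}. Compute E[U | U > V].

8/3

P(U > V) = 1/4.
Summing U·P(x,y) over outcomes with U > V gives 2/3.
E[U | U > V] = (2/3) / (1/4) = 8/3.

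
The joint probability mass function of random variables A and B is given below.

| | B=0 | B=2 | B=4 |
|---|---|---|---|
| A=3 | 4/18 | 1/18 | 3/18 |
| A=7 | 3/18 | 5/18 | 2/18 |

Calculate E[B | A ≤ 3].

P(A ≤ 3) = 4/9.
Σ B·P over the event = 0·(4/18) + 2·(1/18) + 4·(3/18) = 7/9.
E[B | A ≤ 3] = (7/9) / (4/9) = 7/4.

7/4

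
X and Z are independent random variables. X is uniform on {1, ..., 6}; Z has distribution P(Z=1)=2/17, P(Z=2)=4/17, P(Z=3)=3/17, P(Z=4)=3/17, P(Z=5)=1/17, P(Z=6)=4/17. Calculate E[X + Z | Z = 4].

15/2

P(Z = 4) = 3/17.
Summing (X+Z)·P(x,y) over outcomes with Z = 4 gives 45/34.
E[X + Z | Z = 4] = (45/34) / (3/17) = 15/2.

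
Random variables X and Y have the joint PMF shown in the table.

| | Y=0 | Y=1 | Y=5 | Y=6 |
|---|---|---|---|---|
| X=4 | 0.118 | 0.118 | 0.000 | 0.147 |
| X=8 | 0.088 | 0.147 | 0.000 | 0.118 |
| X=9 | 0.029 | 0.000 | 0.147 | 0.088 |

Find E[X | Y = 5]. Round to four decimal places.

P(Y = 5) = 0.147.
Σ X·P over the event = 9·(0.147) = 1.323.
E[X | Y = 5] = (1.323) / (0.147) = 9.0000.

9.0000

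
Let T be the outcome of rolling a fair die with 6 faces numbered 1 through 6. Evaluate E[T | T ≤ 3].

Given T ≤ 3, T is equally likely to be any of {1, 2, 3}.
E[T | T ≤ 3] = (1 + 2 + 3) / 3 = 2.

2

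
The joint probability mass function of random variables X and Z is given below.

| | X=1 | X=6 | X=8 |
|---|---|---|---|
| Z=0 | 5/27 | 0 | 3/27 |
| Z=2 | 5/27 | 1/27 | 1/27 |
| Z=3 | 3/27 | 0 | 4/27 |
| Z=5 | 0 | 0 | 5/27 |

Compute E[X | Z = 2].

P(Z = 2) = 7/27.
Σ X·P over the event = 1·(5/27) + 6·(1/27) + 8·(1/27) = 19/27.
E[X | Z = 2] = (19/27) / (7/27) = 19/7.

19/7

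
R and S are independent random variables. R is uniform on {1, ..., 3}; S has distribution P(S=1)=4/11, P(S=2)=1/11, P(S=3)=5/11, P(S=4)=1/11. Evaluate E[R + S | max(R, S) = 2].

19/6

P(max(R, S) = 2) = 2/11.
Summing (R+S)·P(x,y) over outcomes with max(R, S) = 2 gives 19/33.
E[R + S | max(R, S) = 2] = (19/33) / (2/11) = 19/6.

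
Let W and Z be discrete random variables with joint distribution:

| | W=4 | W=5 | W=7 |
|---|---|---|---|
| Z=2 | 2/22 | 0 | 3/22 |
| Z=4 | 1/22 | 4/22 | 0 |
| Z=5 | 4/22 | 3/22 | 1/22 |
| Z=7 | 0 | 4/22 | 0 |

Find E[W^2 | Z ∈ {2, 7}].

31

P(Z ∈ {2, 7}) = 9/22.
Summing W^2·P(W=x,Z=y) over the conditioning event gives 279/22.
E[W^2 | Z ∈ {2, 7}] = (279/22) / (9/22) = 31.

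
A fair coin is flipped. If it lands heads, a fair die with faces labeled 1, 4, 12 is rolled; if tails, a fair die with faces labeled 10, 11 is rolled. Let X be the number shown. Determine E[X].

E[X | heads] = (1+4+12)/3 = 17/3.
E[X | tails] = (10+11)/2 = 21/2.
By the law of total expectation,
E[X] = (1/2)·(17/3) + (1/2)·(21/2) = 97/12.

97/12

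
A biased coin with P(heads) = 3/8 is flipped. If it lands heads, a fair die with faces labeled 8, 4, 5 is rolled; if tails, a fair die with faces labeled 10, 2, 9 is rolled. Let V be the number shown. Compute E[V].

E[V | heads] = (8+4+5)/3 = 17/3.
E[V | tails] = (10+2+9)/3 = 7.
E[V] = (3/8)·(17/3) + (5/8)·(7) = 13/2.

13/2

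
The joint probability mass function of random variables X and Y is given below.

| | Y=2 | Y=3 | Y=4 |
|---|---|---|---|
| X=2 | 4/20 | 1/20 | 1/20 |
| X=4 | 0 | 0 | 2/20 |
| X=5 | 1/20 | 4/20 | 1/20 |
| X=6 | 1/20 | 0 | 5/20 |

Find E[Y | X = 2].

5/2

P(X = 2) = 3/10.
Σ Y·P over the event = 2·(4/20) + 3·(1/20) + 4·(1/20) = 3/4.
E[Y | X = 2] = (3/4) / (3/10) = 5/2.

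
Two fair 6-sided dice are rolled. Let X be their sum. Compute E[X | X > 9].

P(X > 9) = 1/6.
Σ over the event: 10·1/12 + 11·1/18 + 12·1/36 = 16/9.
E[X | X > 9] = (16/9) / (1/6) = 32/3.

32/3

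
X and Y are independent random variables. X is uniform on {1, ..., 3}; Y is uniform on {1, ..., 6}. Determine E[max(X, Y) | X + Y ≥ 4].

P(X + Y ≥ 4) = 5/6.
Summing max(X,Y)·P(x,y) over outcomes with X + Y ≥ 4 gives 31/9.
E[max(X, Y) | X + Y ≥ 4] = (31/9) / (5/6) = 62/15.

62/15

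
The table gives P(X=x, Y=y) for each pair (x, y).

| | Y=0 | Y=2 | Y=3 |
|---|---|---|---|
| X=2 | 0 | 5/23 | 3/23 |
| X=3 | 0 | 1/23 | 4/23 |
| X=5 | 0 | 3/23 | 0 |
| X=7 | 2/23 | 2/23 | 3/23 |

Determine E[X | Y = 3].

P(Y = 3) = 10/23.
Σ X·P over the event = 2·(3/23) + 3·(4/23) + 7·(3/23) = 39/23.
E[X | Y = 3] = (39/23) / (10/23) = 39/10.

39/10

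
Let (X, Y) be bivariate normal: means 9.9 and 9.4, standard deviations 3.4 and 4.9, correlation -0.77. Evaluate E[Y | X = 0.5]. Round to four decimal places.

For a bivariate normal, E[Y | X=x] = μ_Y + ρ·(σ_Y/σ_X)·(x − μ_X).
E[Y | X=0.5] = 9.4 + (-0.77)·(4.9/3.4)·(0.5 − (9.9)) = 9.4 + (-1.1097)·(-9.4) = 19.8312.

19.8312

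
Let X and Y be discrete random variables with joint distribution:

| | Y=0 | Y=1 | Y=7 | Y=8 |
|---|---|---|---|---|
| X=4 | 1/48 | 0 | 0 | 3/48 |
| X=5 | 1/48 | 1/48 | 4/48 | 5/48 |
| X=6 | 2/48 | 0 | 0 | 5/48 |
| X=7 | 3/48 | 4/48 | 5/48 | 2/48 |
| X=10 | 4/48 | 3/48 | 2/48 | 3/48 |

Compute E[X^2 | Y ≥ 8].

P(Y ≥ 8) = 3/8.
Σ X^2·P over the event = 16·(3/48) + 25·(5/48) + 36·(5/48) + 49·(2/48) + 100·(3/48) = 751/48.
E[X^2 | Y ≥ 8] = (751/48) / (3/8) = 751/18.

751/18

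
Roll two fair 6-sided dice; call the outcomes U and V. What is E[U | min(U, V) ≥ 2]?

4

P(min(U, V) ≥ 2) = 25/36.
Summing U·P(x,y) over outcomes with min(U, V) ≥ 2 gives 25/9.
E[U | min(U, V) ≥ 2] = (25/9) / (25/36) = 4.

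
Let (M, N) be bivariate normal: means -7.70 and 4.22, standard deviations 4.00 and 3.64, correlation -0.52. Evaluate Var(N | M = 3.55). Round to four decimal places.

For a bivariate normal, Var(N | M=x) = σ_N²(1 − ρ²).
Var(N | M=3.55) = (3.64)²·(1 − (-0.52)²) = 13.2496·0.7296 = 9.6669.

9.6669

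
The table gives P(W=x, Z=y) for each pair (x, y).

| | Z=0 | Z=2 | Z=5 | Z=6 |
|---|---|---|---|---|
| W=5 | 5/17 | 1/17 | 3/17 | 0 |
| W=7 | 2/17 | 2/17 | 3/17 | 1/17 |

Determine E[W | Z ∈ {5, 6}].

P(Z ∈ {5, 6}) = 7/17.
Σ W·P over the event = 5·(3/17) + 7·(3/17) + 7·(1/17) = 43/17.
E[W | Z ∈ {5, 6}] = (43/17) / (7/17) = 43/7.

43/7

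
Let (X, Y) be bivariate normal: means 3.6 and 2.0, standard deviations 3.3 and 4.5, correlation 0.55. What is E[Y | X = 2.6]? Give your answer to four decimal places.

1.2500

E[Y | X=x] = μ_Y + ρ(σ_Y/σ_X)(x − μ_X) for jointly normal variables.
E[Y | X=2.6] = 2.0 + (0.55)·(4.5/3.3)·(2.6 − (3.6)) = 2.0 + (0.75)·(-1) = 1.2500.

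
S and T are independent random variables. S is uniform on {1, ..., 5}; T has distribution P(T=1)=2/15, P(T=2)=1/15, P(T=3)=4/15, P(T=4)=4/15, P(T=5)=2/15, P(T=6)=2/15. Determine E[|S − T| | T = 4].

P(T = 4) = 4/15.
Summing |S−T|·P(x,y) over outcomes with T = 4 gives 28/75.
E[|S − T| | T = 4] = (28/75) / (4/15) = 7/5.

7/5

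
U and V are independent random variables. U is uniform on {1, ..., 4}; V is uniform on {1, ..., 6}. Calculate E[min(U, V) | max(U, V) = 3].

9/5

P(max(U, V) = 3) = 5/24.
Summing min(U,V)·P(x,y) over outcomes with max(U, V) = 3 gives 3/8.
E[min(U, V) | max(U, V) = 3] = (3/8) / (5/24) = 9/5.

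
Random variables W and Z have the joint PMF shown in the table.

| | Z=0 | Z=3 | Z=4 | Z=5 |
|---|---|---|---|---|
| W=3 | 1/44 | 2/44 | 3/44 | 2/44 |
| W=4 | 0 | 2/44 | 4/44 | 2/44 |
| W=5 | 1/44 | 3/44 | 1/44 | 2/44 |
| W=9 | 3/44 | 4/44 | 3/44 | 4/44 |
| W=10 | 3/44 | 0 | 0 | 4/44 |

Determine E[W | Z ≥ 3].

P(Z ≥ 3) = 9/11.
Summing W·P(W=x,Z=y) over the conditioning event gives 111/22.
E[W | Z ≥ 3] = (111/22) / (9/11) = 37/6.

37/6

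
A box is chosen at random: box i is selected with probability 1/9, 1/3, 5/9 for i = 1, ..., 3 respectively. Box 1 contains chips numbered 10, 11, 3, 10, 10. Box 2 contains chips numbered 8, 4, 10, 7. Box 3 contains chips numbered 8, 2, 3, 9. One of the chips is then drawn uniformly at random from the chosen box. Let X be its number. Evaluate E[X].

129/20

E[X | box 1] = (10+11+3+10+10)/5 = 44/5.
E[X | box 2] = (8+4+10+7)/4 = 29/4.
E[X | box 3] = (8+2+3+9)/4 = 11/2.
E[X] = (1/9)·(44/5) + (1/3)·(29/4) + (5/9)·(11/2) = 129/20.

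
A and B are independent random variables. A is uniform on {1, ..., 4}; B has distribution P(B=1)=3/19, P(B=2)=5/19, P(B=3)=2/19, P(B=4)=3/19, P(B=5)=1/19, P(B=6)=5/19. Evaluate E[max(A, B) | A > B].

10/3

P(A > B) = 21/76.
Summing max(A,B)·P(x,y) over outcomes with A > B gives 35/38.
E[max(A, B) | A > B] = (35/38) / (21/76) = 10/3.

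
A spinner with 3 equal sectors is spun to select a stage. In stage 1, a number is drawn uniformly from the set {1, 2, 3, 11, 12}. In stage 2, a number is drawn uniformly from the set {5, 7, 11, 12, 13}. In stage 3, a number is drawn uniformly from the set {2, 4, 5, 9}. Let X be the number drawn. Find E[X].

34/5

E[X | stage 1] = (1+2+3+11+12)/5 = 29/5.
E[X | stage 2] = (5+7+11+12+13)/5 = 48/5.
E[X | stage 3] = (2+4+5+9)/4 = 5.
E[X] = (1/3)·(29/5) + (1/3)·(48/5) + (1/3)·(5) = 34/5.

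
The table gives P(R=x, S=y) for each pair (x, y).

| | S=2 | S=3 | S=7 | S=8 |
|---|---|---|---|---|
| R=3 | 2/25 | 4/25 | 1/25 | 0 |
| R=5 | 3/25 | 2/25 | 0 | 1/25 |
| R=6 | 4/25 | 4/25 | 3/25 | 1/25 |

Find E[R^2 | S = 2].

P(S = 2) = 9/25.
Σ R^2·P over the event = 9·(2/25) + 25·(3/25) + 36·(4/25) = 237/25.
E[R^2 | S = 2] = (237/25) / (9/25) = 79/3.

79/3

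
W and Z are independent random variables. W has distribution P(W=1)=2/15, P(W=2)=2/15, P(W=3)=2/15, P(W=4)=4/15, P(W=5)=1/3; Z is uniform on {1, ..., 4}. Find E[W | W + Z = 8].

41/9

P(W + Z = 8) = 3/20.
Summing W·P(x,y) over outcomes with W + Z = 8 gives 41/60.
E[W | W + Z = 8] = (41/60) / (3/20) = 41/9.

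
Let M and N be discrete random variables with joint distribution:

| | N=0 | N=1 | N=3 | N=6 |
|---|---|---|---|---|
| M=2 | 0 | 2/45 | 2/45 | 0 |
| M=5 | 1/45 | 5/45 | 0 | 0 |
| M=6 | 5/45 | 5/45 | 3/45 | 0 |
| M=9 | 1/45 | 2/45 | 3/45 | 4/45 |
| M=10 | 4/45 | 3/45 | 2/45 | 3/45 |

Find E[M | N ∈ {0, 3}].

51/7

P(N ∈ {0, 3}) = 7/15.
Σ M·P over the event = 2·(2/45) + 5·(1/45) + 6·(5/45) + 6·(3/45) + 9·(1/45) + 9·(3/45) + 10·(4/45) + 10·(2/45) = 17/5.
E[M | N ∈ {0, 3}] = (17/5) / (7/15) = 51/7.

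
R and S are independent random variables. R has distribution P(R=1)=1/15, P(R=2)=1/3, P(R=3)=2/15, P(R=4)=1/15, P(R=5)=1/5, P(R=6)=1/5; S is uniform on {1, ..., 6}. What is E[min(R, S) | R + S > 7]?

145/39

P(R + S > 7) = 13/30.
Summing min(R,S)·P(x,y) over outcomes with R + S > 7 gives 29/18.
E[min(R, S) | R + S > 7] = (29/18) / (13/30) = 145/39.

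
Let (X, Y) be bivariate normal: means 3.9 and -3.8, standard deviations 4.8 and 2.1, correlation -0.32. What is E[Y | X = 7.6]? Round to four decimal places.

-4.3180

The regression of Y on X has slope ρ·σ_Y/σ_X and passes through (μ_X, μ_Y).
E[Y | X=7.6] = -3.8 + (-0.32)·(2.1/4.8)·(7.6 − (3.9)) = -3.8 + (-0.14)·(3.7) = -4.3180.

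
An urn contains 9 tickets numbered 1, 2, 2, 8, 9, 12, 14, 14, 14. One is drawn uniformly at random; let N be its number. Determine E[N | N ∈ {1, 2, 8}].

P(N ∈ {1, 2, 8}) = 4/9.
Σ over the event: 1·1/9 + 2·2/9 + 8·1/9 = 13/9.
E[N | N ∈ {1, 2, 8}] = (13/9) / (4/9) = 13/4.

13/4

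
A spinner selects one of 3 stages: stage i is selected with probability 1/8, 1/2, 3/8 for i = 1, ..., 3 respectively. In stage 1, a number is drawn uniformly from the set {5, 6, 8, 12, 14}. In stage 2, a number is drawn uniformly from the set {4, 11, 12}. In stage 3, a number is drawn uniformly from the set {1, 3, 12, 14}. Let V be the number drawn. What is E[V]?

E[V | stage 1] = (5+6+8+12+14)/5 = 9.
E[V | stage 2] = (4+11+12)/3 = 9.
E[V | stage 3] = (1+3+12+14)/4 = 15/2.
E[V] = (1/8)·(9) + (1/2)·(9) + (3/8)·(15/2) = 135/16.

135/16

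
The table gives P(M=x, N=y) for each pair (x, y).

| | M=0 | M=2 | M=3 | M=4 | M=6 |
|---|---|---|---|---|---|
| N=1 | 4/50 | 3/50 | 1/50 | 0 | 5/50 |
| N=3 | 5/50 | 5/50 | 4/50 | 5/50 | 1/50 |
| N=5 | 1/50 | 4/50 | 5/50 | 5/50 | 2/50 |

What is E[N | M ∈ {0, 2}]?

P(M ∈ {0, 2}) = 11/25.
Σ N·P over the event = 1·(4/50) + 3·(5/50) + 5·(1/50) + 1·(3/50) + 3·(5/50) + 5·(4/50) = 31/25.
E[N | M ∈ {0, 2}] = (31/25) / (11/25) = 31/11.

31/11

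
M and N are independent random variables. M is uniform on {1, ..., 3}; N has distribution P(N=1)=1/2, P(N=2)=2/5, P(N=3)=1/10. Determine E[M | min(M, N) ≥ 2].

P(min(M, N) ≥ 2) = 1/3.
Summing M·P(x,y) over outcomes with min(M, N) ≥ 2 gives 5/6.
E[M | min(M, N) ≥ 2] = (5/6) / (1/3) = 5/2.

5/2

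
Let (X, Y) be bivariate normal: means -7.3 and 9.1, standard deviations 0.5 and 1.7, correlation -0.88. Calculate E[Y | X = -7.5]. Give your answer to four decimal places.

9.6984

For a bivariate normal, E[Y | X=x] = μ_Y + ρ·(σ_Y/σ_X)·(x − μ_X).
E[Y | X=-7.5] = 9.1 + (-0.88)·(1.7/0.5)·(-7.5 − (-7.3)) = 9.1 + (-2.992)·(-0.2) = 9.6984.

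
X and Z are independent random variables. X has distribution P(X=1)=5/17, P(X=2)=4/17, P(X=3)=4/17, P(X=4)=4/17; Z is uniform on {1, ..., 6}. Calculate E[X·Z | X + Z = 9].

P(X + Z = 9) = 4/51.
Summing XZ·P(x,y) over outcomes with X + Z = 9 gives 76/51.
E[X·Z | X + Z = 9] = (76/51) / (4/51) = 19.

19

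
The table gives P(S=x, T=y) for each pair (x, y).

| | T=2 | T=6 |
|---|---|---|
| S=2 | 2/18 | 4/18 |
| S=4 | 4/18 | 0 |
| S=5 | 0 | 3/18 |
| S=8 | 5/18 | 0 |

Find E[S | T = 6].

23/7

P(T = 6) = 7/18.
Summing S·P(S=x,T=y) over the conditioning event gives 23/18.
E[S | T = 6] = (23/18) / (7/18) = 23/7.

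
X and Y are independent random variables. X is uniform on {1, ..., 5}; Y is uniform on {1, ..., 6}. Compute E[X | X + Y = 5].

Outcomes with X + Y = 5: (1,4), (2,3), (3,2), (4,1), each with probability 1/30.
E[X | X + Y = 5] = (1 + 2 + 3 + 4) / 4 = 5/2.

5/2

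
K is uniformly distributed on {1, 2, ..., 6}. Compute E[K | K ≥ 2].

4

Given K ≥ 2, K is equally likely to be any of {2, 3, 4, 5, 6}.
E[K | K ≥ 2] = (2 + 3 + 4 + 5 + 6) / 5 = 4.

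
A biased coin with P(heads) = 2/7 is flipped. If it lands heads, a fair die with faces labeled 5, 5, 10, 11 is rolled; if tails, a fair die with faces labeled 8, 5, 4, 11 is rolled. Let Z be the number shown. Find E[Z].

101/14

E[Z | heads] = (5+5+10+11)/4 = 31/4.
E[Z | tails] = (8+5+4+11)/4 = 7.
E[Z] = (2/7)·(31/4) + (5/7)·(7) = 101/14.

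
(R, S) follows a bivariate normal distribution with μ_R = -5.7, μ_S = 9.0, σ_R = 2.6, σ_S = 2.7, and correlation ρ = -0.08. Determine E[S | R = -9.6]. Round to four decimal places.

9.3240

For a bivariate normal, E[S | R=x] = μ_S + ρ·(σ_S/σ_R)·(x − μ_R).
E[S | R=-9.6] = 9.0 + (-0.08)·(2.7/2.6)·(-9.6 − (-5.7)) = 9.0 + (-0.083077)·(-3.9) = 9.3240.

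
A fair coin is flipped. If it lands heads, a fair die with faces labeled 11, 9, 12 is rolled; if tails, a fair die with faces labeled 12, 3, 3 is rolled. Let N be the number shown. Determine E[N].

E[N | heads] = (11+9+12)/3 = 32/3.
E[N | tails] = (12+3+3)/3 = 6.
E[N] = (1/2)·(32/3) + (1/2)·(6) = 25/3.

25/3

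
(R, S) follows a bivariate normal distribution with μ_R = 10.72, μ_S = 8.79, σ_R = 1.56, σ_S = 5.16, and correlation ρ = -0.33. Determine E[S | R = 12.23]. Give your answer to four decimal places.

7.1418

The regression of S on R has slope ρ·σ_S/σ_R and passes through (μ_R, μ_S).
E[S | R=12.23] = 8.79 + (-0.33)·(5.16/1.56)·(12.23 − (10.72)) = 8.79 + (-1.0915)·(1.51) = 7.1418.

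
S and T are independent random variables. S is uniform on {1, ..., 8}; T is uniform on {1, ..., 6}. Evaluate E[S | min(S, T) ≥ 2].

P(min(S, T) ≥ 2) = 35/48.
Summing S·P(x,y) over outcomes with min(S, T) ≥ 2 gives 175/48.
E[S | min(S, T) ≥ 2] = (175/48) / (35/48) = 5.

5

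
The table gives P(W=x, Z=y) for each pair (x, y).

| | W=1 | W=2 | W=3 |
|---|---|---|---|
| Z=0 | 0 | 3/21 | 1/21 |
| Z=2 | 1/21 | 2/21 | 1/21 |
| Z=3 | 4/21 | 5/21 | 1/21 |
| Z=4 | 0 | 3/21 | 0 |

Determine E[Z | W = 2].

P(W = 2) = 13/21.
Σ Z·P over the event = 0·(3/21) + 2·(2/21) + 3·(5/21) + 4·(3/21) = 31/21.
E[Z | W = 2] = (31/21) / (13/21) = 31/13.

31/13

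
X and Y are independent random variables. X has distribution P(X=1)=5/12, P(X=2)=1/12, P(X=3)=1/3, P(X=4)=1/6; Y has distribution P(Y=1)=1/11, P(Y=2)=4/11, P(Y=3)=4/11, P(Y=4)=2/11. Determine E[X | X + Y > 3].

P(X + Y > 3) = 53/66.
Summing X·P(x,y) over outcomes with X + Y > 3 gives 45/22.
E[X | X + Y > 3] = (45/22) / (53/66) = 135/53.

135/53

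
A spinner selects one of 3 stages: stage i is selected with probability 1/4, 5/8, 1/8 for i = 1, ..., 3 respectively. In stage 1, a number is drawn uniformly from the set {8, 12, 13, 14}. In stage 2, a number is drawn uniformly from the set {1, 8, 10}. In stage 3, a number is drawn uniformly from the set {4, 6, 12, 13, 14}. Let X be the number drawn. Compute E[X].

1949/240

E[X | stage 1] = (8+12+13+14)/4 = 47/4.
E[X | stage 2] = (1+8+10)/3 = 19/3.
E[X | stage 3] = (4+6+12+13+14)/5 = 49/5.
E[X] = (1/4)·(47/4) + (5/8)·(19/3) + (1/8)·(49/5) = 1949/240.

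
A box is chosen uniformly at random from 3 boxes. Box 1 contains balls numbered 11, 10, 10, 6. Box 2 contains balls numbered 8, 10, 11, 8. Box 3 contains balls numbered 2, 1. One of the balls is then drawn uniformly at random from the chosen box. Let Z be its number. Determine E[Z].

E[Z | box 1] = (11+10+10+6)/4 = 37/4.
E[Z | box 2] = (8+10+11+8)/4 = 37/4.
E[Z | box 3] = (2+1)/2 = 3/2.
By the law of total expectation,
E[Z] = (1/3)·(37/4) + (1/3)·(37/4) + (1/3)·(3/2) = 20/3.

20/3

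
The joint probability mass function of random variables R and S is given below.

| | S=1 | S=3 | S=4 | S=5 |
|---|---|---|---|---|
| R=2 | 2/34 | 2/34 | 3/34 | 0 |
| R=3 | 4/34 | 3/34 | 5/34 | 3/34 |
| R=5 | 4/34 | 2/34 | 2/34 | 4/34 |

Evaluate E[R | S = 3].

23/7

P(S = 3) = 7/34.
Summing R·P(R=x,S=y) over the conditioning event gives 23/34.
E[R | S = 3] = (23/34) / (7/34) = 23/7.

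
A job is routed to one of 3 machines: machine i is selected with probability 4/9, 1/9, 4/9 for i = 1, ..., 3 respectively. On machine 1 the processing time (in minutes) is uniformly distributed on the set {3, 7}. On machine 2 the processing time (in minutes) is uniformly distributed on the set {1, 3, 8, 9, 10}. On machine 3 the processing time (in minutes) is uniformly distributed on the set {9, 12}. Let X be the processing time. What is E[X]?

341/45

E[X | machine 1] = (3+7)/2 = 5.
E[X | machine 2] = (1+3+8+9+10)/5 = 31/5.
E[X | machine 3] = (9+12)/2 = 21/2.
E[X] = (4/9)·(5) + (1/9)·(31/5) + (4/9)·(21/2) = 341/45.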